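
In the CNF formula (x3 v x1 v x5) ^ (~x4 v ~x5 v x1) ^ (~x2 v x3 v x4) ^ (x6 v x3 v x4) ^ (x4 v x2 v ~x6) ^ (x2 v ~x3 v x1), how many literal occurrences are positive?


Scan each clause for unnegated literals.
Clause 1: 3 positive; Clause 2: 1 positive; Clause 3: 2 positive; Clause 4: 3 positive; Clause 5: 2 positive; Clause 6: 2 positive.
Total positive literal occurrences = 13.

13


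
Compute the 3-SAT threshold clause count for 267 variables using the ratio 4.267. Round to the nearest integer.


The 3-SAT phase transition occurs at approximately 4.267 clauses per variable.
m = 4.267 * 267 = 1139.289.
Rounded to nearest integer: 1139.

1139


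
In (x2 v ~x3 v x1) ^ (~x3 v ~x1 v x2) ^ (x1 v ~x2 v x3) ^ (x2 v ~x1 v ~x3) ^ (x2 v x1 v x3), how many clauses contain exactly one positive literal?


A definite clause has exactly one positive literal.
Clause 1: 2 positive -> not definite
Clause 2: 1 positive -> definite
Clause 3: 2 positive -> not definite
Clause 4: 1 positive -> definite
Clause 5: 3 positive -> not definite
Definite clause count = 2.

2


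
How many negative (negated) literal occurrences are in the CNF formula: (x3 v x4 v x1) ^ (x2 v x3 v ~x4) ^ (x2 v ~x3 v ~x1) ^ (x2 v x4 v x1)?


Scan each clause for negated literals.
Clause 1: 0 negative; Clause 2: 1 negative; Clause 3: 2 negative; Clause 4: 0 negative.
Total negative literal occurrences = 3.

3


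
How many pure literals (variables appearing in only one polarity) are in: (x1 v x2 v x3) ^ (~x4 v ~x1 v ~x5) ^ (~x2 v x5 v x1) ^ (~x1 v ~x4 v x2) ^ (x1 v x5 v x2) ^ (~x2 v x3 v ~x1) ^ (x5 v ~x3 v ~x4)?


A pure literal appears in only one polarity across all clauses.
Pure literals: x4 (negative only).
Count = 1.

1


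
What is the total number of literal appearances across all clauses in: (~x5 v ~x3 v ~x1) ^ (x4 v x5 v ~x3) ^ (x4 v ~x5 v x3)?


Clause lengths: 3, 3, 3.
Sum = 3 + 3 + 3 = 9.

9


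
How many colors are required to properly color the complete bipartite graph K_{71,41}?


K_{71,41} is bipartite by definition: the two parts are independent sets, with every edge crossing between them.
Color all vertices in one part with color 1 and all vertices in the other part with color 2.
Since the graph has at least one edge, one color does not suffice.
Chromatic number = 2.

2


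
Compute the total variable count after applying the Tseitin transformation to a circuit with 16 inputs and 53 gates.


The Tseitin transformation introduces one auxiliary variable per gate.
Total variables = inputs + gates = 16 + 53 = 69.

69


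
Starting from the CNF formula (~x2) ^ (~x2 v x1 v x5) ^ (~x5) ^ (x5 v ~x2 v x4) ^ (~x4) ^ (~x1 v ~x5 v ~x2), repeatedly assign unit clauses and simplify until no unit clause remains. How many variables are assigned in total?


Unit propagation repeatedly assigns the literal in any unit clause, then simplifies.
Assignments in order: x2 = F, x5 = F, x4 = F.
No further unit clauses remain.
Total variables assigned = 3.

3


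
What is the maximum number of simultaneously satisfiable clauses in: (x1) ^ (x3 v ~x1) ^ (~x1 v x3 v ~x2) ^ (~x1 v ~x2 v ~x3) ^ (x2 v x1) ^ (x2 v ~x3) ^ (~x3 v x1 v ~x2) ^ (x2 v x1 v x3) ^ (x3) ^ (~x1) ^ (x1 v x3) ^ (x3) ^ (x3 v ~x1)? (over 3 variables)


Enumerate all 8 truth assignments.
For each, count how many of the 13 clauses are satisfied.
The formula is not fully satisfiable, so the maximum is below 13.
Maximum simultaneously satisfiable clauses = 11.

11


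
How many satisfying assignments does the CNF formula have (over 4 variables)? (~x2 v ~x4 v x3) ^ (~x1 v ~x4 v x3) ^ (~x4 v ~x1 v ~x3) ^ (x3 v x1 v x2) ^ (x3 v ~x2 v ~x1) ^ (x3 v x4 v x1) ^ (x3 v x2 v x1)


Enumerate all 16 truth assignments over 4 variables.
Test each against every clause.
Satisfying assignments found: 7.

7


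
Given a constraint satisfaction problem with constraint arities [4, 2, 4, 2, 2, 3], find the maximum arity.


The arities are: 4, 2, 4, 2, 2, 3.
Scan for the maximum value.
Maximum arity = 4.

4


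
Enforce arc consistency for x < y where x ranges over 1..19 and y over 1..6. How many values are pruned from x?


For the constraint x < y, x needs a supporting value in y's domain.
x can be at most 5 (one less than y's maximum).
Valid x values from domain: 5 out of 19.
Pruned = 19 - 5 = 14.

14


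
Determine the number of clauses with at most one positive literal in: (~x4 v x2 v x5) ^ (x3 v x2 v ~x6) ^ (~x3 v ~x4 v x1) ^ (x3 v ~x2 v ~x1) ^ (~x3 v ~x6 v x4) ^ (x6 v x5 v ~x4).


A Horn clause has at most one positive literal.
Clause 1: 2 positive lit(s) -> not Horn
Clause 2: 2 positive lit(s) -> not Horn
Clause 3: 1 positive lit(s) -> Horn
Clause 4: 1 positive lit(s) -> Horn
Clause 5: 1 positive lit(s) -> Horn
Clause 6: 2 positive lit(s) -> not Horn
Total Horn clauses = 3.

3


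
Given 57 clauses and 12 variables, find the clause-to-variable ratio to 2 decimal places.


Clause-to-variable ratio = clauses / variables.
57 / 12 = 4.75.

4.75


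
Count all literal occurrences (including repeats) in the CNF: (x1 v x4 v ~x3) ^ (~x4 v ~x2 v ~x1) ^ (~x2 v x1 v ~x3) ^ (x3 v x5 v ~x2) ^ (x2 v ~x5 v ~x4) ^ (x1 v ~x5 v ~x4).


Clause lengths: 3, 3, 3, 3, 3, 3.
Sum = 3 + 3 + 3 + 3 + 3 + 3 = 18.

18


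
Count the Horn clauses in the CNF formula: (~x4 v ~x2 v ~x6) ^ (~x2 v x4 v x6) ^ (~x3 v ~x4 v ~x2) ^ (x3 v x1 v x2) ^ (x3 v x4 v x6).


A Horn clause has at most one positive literal.
Clause 1: 0 positive lit(s) -> Horn
Clause 2: 2 positive lit(s) -> not Horn
Clause 3: 0 positive lit(s) -> Horn
Clause 4: 3 positive lit(s) -> not Horn
Clause 5: 3 positive lit(s) -> not Horn
Total Horn clauses = 2.

2


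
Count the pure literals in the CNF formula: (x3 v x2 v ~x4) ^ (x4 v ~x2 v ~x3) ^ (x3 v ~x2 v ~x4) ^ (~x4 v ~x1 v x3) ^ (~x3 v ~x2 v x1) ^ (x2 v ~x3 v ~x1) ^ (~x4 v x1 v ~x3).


A pure literal appears in only one polarity across all clauses.
No pure literals found.
Count = 0.

0


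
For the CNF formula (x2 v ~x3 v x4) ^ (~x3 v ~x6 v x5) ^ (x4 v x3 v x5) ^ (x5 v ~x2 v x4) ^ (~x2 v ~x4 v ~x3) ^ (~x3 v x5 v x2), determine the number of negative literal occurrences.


Scan each clause for negated literals.
Clause 1: 1 negative; Clause 2: 2 negative; Clause 3: 0 negative; Clause 4: 1 negative; Clause 5: 3 negative; Clause 6: 1 negative.
Total negative literal occurrences = 8.

8


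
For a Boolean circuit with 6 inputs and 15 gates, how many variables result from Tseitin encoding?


The Tseitin transformation introduces one auxiliary variable per gate.
Total variables = inputs + gates = 6 + 15 = 21.

21


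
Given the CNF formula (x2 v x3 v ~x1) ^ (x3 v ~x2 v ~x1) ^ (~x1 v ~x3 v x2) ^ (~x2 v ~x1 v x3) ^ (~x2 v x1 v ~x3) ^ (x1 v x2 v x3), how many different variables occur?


Identify each distinct variable in the formula.
Variables found: x1, x2, x3.
Total distinct variables = 3.

3


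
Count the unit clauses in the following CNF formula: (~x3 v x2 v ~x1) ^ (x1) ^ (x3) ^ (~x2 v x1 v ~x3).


A unit clause contains exactly one literal.
Unit clauses found: (x1), (x3).
Count = 2.

2


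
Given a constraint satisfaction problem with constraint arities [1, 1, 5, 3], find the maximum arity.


The arities are: 1, 1, 5, 3.
Scan for the maximum value.
Maximum arity = 5.

5


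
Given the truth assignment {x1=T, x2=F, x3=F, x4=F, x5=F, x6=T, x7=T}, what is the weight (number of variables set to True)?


The weight is the number of variables assigned True.
True variables: x1, x6, x7.
Weight = 3.

3


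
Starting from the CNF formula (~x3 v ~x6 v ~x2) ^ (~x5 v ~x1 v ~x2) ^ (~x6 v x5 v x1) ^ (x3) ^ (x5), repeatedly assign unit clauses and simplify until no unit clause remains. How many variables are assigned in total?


Unit propagation repeatedly assigns the literal in any unit clause, then simplifies.
Assignments in order: x3 = T, x5 = T.
No further unit clauses remain.
Total variables assigned = 2.

2


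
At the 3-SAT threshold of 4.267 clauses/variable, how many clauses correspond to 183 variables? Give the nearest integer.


The 3-SAT phase transition occurs at approximately 4.267 clauses per variable.
m = 4.267 * 183 = 780.861.
Rounded to nearest integer: 781.

781


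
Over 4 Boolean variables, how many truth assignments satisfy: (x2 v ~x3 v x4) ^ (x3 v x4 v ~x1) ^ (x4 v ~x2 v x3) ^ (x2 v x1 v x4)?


Enumerate all 16 truth assignments over 4 variables.
Test each against every clause.
Satisfying assignments found: 10.

10


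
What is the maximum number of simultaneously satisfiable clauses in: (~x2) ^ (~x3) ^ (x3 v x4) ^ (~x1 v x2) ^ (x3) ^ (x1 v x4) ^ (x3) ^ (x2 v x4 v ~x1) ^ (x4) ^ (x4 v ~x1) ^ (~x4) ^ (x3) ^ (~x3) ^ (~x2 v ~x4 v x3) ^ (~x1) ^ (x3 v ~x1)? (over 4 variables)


Enumerate all 16 truth assignments.
For each, count how many of the 16 clauses are satisfied.
The formula is not fully satisfiable, so the maximum is below 16.
Maximum simultaneously satisfiable clauses = 13.

13


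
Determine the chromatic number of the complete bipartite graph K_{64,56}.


K_{64,56} is bipartite by definition: the two parts are independent sets, with every edge crossing between them.
Color all vertices in one part with color 1 and all vertices in the other part with color 2.
Since the graph has at least one edge, one color does not suffice.
Chromatic number = 2.

2


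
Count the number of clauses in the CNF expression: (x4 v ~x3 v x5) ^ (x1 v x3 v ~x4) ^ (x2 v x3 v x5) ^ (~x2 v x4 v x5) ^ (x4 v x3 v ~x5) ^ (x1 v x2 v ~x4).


Each group enclosed in parentheses joined by ^ is one clause.
Counting the conjuncts: 6 clauses.

6


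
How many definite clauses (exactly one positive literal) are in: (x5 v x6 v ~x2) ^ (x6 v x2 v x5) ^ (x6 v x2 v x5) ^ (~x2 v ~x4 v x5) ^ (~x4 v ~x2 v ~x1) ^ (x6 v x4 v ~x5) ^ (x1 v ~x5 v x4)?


A definite clause has exactly one positive literal.
Clause 1: 2 positive -> not definite
Clause 2: 3 positive -> not definite
Clause 3: 3 positive -> not definite
Clause 4: 1 positive -> definite
Clause 5: 0 positive -> not definite
Clause 6: 2 positive -> not definite
Clause 7: 2 positive -> not definite
Definite clause count = 1.

1


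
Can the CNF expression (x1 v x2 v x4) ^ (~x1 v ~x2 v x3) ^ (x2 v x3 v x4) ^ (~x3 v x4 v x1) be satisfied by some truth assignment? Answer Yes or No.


Check all 16 possible truth assignments.
Number of satisfying assignments found: 10.
The formula is satisfiable.

Yes


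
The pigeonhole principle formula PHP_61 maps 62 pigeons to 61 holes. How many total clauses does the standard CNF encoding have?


The PHP encoding has two parts:
1) At-least-one-hole clauses: 62 (one per pigeon, each with 61 literals).
2) At-most-one-pigeon-per-hole clauses: 61 holes * C(62,2) = 61 * 1891 = 115351.
Total clauses = 62 + 115351 = 115413.

115413


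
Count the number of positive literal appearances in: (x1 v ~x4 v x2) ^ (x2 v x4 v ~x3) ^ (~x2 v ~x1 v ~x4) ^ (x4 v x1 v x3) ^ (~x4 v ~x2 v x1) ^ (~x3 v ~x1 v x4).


Scan each clause for unnegated literals.
Clause 1: 2 positive; Clause 2: 2 positive; Clause 3: 0 positive; Clause 4: 3 positive; Clause 5: 1 positive; Clause 6: 1 positive.
Total positive literal occurrences = 9.

9


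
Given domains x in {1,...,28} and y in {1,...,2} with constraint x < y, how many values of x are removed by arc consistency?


For the constraint x < y, x needs a supporting value in y's domain.
x can be at most 1 (one less than y's maximum).
Valid x values from domain: 1 out of 28.
Pruned = 28 - 1 = 27.

27


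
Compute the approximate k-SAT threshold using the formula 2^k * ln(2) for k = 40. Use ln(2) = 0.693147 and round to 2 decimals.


Using the asymptotic formula: threshold ~ 2^k * ln(2).
2^40 = 1099511627776.
1099511627776 * 0.693147 = 762123186258.05.

762123186258.05


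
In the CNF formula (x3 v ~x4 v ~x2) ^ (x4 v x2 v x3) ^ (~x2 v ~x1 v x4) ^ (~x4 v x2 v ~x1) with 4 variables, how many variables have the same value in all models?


Find all satisfying assignments: 8 model(s).
Check which variables have the same value in every model.
No variable is fixed across all models.
Backbone size = 0.

0


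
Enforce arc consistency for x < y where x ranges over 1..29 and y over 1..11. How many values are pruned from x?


For the constraint x < y, x needs a supporting value in y's domain.
x can be at most 10 (one less than y's maximum).
Valid x values from domain: 10 out of 29.
Pruned = 29 - 10 = 19.

19


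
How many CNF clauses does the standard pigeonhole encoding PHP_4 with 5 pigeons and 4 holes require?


The PHP encoding has two parts:
1) At-least-one-hole clauses: 5 (one per pigeon, each with 4 literals).
2) At-most-one-pigeon-per-hole clauses: 4 holes * C(5,2) = 4 * 10 = 40.
Total clauses = 5 + 40 = 45.

45


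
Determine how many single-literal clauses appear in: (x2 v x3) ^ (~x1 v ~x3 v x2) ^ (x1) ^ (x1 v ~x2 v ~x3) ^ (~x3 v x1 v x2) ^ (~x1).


A unit clause contains exactly one literal.
Unit clauses found: (x1), (~x1).
Count = 2.

2


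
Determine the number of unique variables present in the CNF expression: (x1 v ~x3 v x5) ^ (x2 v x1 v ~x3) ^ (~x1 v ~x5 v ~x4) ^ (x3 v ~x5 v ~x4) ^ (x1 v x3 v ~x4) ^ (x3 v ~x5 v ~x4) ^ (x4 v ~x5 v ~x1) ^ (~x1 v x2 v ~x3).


Identify each distinct variable in the formula.
Variables found: x1, x2, x3, x4, x5.
Total distinct variables = 5.

5


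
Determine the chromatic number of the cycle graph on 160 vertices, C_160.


A cycle on an even number of vertices is bipartite: alternate two colors around the cycle.
Since 160 is even, two colors suffice, and at least two are needed because the graph has edges.
Chromatic number = 2.

2


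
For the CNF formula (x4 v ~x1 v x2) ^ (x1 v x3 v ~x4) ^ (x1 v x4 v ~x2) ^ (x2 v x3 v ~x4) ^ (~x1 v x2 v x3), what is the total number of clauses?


Each group enclosed in parentheses joined by ^ is one clause.
Counting the conjuncts: 5 clauses.

5


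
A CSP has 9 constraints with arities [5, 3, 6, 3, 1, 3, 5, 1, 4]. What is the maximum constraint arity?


The arities are: 5, 3, 6, 3, 1, 3, 5, 1, 4.
Scan for the maximum value.
Maximum arity = 6.

6


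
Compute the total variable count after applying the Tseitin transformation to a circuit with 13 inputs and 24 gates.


The Tseitin transformation introduces one auxiliary variable per gate.
Total variables = inputs + gates = 13 + 24 = 37.

37


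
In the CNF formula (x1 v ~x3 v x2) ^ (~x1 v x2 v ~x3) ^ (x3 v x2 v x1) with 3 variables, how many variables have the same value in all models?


Find all satisfying assignments: 5 model(s).
Check which variables have the same value in every model.
No variable is fixed across all models.
Backbone size = 0.

0


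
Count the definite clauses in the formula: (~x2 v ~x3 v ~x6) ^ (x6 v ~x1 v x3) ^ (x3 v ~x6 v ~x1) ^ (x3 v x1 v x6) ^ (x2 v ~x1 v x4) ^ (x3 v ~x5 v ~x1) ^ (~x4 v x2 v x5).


A definite clause has exactly one positive literal.
Clause 1: 0 positive -> not definite
Clause 2: 2 positive -> not definite
Clause 3: 1 positive -> definite
Clause 4: 3 positive -> not definite
Clause 5: 2 positive -> not definite
Clause 6: 1 positive -> definite
Clause 7: 2 positive -> not definite
Definite clause count = 2.

2


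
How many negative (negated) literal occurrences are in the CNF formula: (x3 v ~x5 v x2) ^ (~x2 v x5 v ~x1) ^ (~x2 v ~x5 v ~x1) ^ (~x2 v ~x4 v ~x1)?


Scan each clause for negated literals.
Clause 1: 1 negative; Clause 2: 2 negative; Clause 3: 3 negative; Clause 4: 3 negative.
Total negative literal occurrences = 9.

9


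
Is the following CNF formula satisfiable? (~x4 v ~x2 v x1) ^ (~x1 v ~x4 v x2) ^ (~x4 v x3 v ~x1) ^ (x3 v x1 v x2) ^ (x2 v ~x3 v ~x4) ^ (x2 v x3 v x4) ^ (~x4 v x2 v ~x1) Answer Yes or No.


Check all 16 possible truth assignments.
Number of satisfying assignments found: 7.
The formula is satisfiable.

Yes


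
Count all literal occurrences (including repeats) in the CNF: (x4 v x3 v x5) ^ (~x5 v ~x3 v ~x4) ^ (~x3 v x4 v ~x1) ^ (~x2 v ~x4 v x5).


Clause lengths: 3, 3, 3, 3.
Sum = 3 + 3 + 3 + 3 = 12.

12


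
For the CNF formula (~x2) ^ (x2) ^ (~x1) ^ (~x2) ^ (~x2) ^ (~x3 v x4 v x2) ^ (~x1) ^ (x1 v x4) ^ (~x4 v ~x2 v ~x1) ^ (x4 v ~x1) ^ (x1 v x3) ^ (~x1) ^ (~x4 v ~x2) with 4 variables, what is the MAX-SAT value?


Enumerate all 16 truth assignments.
For each, count how many of the 13 clauses are satisfied.
The formula is not fully satisfiable, so the maximum is below 13.
Maximum simultaneously satisfiable clauses = 12.

12


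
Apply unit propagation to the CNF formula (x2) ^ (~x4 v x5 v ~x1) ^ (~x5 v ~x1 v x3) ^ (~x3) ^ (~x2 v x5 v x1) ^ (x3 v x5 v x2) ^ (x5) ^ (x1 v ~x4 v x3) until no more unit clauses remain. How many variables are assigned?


Unit propagation repeatedly assigns the literal in any unit clause, then simplifies.
Assignments in order: x2 = T, x3 = F, x5 = T, x1 = F, x4 = F.
No further unit clauses remain.
Total variables assigned = 5.

5


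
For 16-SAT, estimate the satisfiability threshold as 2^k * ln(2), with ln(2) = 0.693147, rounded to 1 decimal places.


Using the asymptotic formula: threshold ~ 2^k * ln(2).
2^16 = 65536.
65536 * 0.693147 = 45426.1.

45426.1


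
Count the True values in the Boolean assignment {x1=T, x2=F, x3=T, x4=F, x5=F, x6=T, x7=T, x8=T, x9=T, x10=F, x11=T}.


The weight is the number of variables assigned True.
True variables: x1, x3, x6, x7, x8, x9, x11.
Weight = 7.

7


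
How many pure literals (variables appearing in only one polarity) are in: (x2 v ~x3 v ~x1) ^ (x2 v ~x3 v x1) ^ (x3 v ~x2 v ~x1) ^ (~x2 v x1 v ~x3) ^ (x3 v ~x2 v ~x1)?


A pure literal appears in only one polarity across all clauses.
No pure literals found.
Count = 0.

0


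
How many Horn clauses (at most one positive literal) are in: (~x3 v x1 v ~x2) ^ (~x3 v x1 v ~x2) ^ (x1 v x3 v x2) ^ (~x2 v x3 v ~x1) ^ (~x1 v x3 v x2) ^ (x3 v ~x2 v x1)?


A Horn clause has at most one positive literal.
Clause 1: 1 positive lit(s) -> Horn
Clause 2: 1 positive lit(s) -> Horn
Clause 3: 3 positive lit(s) -> not Horn
Clause 4: 1 positive lit(s) -> Horn
Clause 5: 2 positive lit(s) -> not Horn
Clause 6: 2 positive lit(s) -> not Horn
Total Horn clauses = 3.

3


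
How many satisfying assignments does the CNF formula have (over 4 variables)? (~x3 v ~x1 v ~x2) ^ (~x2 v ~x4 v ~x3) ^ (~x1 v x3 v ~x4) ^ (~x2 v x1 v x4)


Enumerate all 16 truth assignments over 4 variables.
Test each against every clause.
Satisfying assignments found: 9.

9


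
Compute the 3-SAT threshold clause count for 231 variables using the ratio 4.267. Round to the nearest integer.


The 3-SAT phase transition occurs at approximately 4.267 clauses per variable.
m = 4.267 * 231 = 985.677.
Rounded to nearest integer: 986.

986


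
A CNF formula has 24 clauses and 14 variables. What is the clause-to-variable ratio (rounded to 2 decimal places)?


Clause-to-variable ratio = clauses / variables.
24 / 14 = 1.71.

1.71


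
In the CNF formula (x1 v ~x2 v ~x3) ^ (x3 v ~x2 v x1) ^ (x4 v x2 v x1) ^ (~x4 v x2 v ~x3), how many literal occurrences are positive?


Scan each clause for unnegated literals.
Clause 1: 1 positive; Clause 2: 2 positive; Clause 3: 3 positive; Clause 4: 1 positive.
Total positive literal occurrences = 7.

7


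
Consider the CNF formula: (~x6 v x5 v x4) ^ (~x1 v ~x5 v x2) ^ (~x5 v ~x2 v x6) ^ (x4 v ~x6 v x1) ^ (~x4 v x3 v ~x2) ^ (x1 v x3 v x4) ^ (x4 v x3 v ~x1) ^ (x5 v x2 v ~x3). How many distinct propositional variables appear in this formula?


Identify each distinct variable in the formula.
Variables found: x1, x2, x3, x4, x5, x6.
Total distinct variables = 6.

6


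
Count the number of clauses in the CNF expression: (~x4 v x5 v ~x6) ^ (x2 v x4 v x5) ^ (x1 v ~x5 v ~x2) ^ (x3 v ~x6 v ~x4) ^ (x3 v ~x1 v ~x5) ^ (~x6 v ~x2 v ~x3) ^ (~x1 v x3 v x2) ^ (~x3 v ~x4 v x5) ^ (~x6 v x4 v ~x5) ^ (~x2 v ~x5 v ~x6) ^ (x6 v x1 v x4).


Each group enclosed in parentheses joined by ^ is one clause.
Counting the conjuncts: 11 clauses.

11


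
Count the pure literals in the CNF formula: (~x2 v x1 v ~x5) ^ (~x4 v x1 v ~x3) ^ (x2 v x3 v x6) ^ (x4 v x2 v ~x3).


A pure literal appears in only one polarity across all clauses.
Pure literals: x1 (positive only), x5 (negative only), x6 (positive only).
Count = 3.

3


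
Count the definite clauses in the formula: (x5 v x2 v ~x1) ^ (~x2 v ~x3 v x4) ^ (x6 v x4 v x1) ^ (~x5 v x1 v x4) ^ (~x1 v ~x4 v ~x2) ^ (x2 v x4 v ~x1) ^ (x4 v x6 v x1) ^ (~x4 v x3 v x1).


A definite clause has exactly one positive literal.
Clause 1: 2 positive -> not definite
Clause 2: 1 positive -> definite
Clause 3: 3 positive -> not definite
Clause 4: 2 positive -> not definite
Clause 5: 0 positive -> not definite
Clause 6: 2 positive -> not definite
Clause 7: 3 positive -> not definite
Clause 8: 2 positive -> not definite
Definite clause count = 1.

1


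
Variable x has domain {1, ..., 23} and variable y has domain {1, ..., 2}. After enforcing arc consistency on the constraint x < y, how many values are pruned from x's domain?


For the constraint x < y, x needs a supporting value in y's domain.
x can be at most 1 (one less than y's maximum).
Valid x values from domain: 1 out of 23.
Pruned = 23 - 1 = 22.

22


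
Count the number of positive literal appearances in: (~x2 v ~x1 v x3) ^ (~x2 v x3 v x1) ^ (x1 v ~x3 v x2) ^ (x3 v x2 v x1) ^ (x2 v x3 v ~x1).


Scan each clause for unnegated literals.
Clause 1: 1 positive; Clause 2: 2 positive; Clause 3: 2 positive; Clause 4: 3 positive; Clause 5: 2 positive.
Total positive literal occurrences = 10.

10


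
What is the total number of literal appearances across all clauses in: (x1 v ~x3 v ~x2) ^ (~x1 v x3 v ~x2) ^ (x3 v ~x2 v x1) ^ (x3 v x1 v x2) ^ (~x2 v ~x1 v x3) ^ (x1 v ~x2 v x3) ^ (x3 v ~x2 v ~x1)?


Clause lengths: 3, 3, 3, 3, 3, 3, 3.
Sum = 3 + 3 + 3 + 3 + 3 + 3 + 3 = 21.

21


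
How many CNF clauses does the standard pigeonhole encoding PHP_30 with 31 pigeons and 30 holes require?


The PHP encoding has two parts:
1) At-least-one-hole clauses: 31 (one per pigeon, each with 30 literals).
2) At-most-one-pigeon-per-hole clauses: 30 holes * C(31,2) = 30 * 465 = 13950.
Total clauses = 31 + 13950 = 13981.

13981


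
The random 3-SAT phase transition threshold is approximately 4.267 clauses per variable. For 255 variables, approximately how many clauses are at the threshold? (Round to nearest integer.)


The 3-SAT phase transition occurs at approximately 4.267 clauses per variable.
m = 4.267 * 255 = 1088.085.
Rounded to nearest integer: 1088.

1088


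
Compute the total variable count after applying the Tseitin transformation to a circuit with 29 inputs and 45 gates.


The Tseitin transformation introduces one auxiliary variable per gate.
Total variables = inputs + gates = 29 + 45 = 74.

74


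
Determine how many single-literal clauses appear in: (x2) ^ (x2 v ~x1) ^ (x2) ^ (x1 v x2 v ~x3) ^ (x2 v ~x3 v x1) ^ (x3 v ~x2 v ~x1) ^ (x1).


A unit clause contains exactly one literal.
Unit clauses found: (x2), (x2), (x1).
Count = 3.

3


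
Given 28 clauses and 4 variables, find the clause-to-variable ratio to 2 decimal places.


Clause-to-variable ratio = clauses / variables.
28 / 4 = 7.0.

7.0


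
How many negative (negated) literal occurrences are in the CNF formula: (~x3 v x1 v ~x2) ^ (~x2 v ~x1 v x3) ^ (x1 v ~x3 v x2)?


Scan each clause for negated literals.
Clause 1: 2 negative; Clause 2: 2 negative; Clause 3: 1 negative.
Total negative literal occurrences = 5.

5


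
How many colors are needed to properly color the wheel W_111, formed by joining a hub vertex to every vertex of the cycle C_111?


W_111 consists of the cycle C_111 together with a hub vertex adjacent to every cycle vertex.
The cycle C_111 needs 3 colors (odd cycle -> 3).
The hub is adjacent to every cycle vertex, so it must receive a new color distinct from all of them.
Chromatic number = 3 + 1 = 4.

4


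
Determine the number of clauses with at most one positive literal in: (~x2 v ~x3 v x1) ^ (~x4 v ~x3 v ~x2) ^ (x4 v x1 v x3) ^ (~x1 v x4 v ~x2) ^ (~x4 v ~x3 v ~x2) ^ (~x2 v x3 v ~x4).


A Horn clause has at most one positive literal.
Clause 1: 1 positive lit(s) -> Horn
Clause 2: 0 positive lit(s) -> Horn
Clause 3: 3 positive lit(s) -> not Horn
Clause 4: 1 positive lit(s) -> Horn
Clause 5: 0 positive lit(s) -> Horn
Clause 6: 1 positive lit(s) -> Horn
Total Horn clauses = 5.

5


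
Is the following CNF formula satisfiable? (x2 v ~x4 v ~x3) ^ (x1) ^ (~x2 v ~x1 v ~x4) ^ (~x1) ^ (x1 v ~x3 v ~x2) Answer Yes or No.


Check all 16 possible truth assignments.
Number of satisfying assignments found: 0.
The formula is unsatisfiable.

No


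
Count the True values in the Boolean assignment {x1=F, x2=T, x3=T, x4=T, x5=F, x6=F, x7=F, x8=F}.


The weight is the number of variables assigned True.
True variables: x2, x3, x4.
Weight = 3.

3


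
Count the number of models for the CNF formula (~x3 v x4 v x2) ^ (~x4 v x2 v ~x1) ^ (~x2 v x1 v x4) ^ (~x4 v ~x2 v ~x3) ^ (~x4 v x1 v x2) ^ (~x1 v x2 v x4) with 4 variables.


Enumerate all 16 truth assignments over 4 variables.
Test each against every clause.
Satisfying assignments found: 5.

5


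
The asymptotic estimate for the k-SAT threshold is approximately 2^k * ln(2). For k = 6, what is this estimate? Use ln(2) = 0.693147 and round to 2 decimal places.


Using the asymptotic formula: threshold ~ 2^k * ln(2).
2^6 = 64.
64 * 0.693147 = 44.36.

44.36


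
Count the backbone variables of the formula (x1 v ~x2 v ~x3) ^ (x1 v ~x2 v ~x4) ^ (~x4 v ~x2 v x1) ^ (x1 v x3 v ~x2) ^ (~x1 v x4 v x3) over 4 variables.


Find all satisfying assignments: 10 model(s).
Check which variables have the same value in every model.
No variable is fixed across all models.
Backbone size = 0.

0


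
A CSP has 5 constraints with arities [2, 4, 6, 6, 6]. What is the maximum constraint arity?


The arities are: 2, 4, 6, 6, 6.
Scan for the maximum value.
Maximum arity = 6.

6


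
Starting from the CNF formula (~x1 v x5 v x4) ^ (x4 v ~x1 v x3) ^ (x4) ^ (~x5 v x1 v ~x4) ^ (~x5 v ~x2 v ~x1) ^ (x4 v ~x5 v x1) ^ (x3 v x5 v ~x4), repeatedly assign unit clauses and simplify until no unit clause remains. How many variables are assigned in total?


Unit propagation repeatedly assigns the literal in any unit clause, then simplifies.
Assignments in order: x4 = T.
No further unit clauses remain.
Total variables assigned = 1.

1


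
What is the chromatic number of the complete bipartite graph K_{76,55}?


K_{76,55} is bipartite by definition: the two parts are independent sets, with every edge crossing between them.
Color all vertices in one part with color 1 and all vertices in the other part with color 2.
Since the graph has at least one edge, one color does not suffice.
Chromatic number = 2.

2


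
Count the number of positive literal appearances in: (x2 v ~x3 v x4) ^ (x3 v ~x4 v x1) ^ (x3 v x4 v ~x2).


Scan each clause for unnegated literals.
Clause 1: 2 positive; Clause 2: 2 positive; Clause 3: 2 positive.
Total positive literal occurrences = 6.

6


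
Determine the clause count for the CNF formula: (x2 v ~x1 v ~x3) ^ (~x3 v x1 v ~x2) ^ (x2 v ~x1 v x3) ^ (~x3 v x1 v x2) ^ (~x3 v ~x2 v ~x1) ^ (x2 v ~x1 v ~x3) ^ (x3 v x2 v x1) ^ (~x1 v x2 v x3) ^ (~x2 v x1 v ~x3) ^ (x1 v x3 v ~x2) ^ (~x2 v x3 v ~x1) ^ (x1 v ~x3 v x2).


Each group enclosed in parentheses joined by ^ is one clause.
Counting the conjuncts: 12 clauses.

12


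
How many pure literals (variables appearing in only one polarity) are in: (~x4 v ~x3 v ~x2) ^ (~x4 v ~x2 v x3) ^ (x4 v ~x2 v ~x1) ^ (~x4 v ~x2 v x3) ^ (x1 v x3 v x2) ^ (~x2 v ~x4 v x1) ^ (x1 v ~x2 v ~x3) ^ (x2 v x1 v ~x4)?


A pure literal appears in only one polarity across all clauses.
No pure literals found.
Count = 0.

0


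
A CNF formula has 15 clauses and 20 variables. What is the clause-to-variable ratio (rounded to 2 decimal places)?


Clause-to-variable ratio = clauses / variables.
15 / 20 = 0.75.

0.75


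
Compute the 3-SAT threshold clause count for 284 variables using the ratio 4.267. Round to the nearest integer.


The 3-SAT phase transition occurs at approximately 4.267 clauses per variable.
m = 4.267 * 284 = 1211.828.
Rounded to nearest integer: 1212.

1212


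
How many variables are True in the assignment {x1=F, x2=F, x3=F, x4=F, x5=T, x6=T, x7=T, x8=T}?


The weight is the number of variables assigned True.
True variables: x5, x6, x7, x8.
Weight = 4.

4


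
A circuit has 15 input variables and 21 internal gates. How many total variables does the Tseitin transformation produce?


The Tseitin transformation introduces one auxiliary variable per gate.
Total variables = inputs + gates = 15 + 21 = 36.

36


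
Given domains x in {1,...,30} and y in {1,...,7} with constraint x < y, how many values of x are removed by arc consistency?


For the constraint x < y, x needs a supporting value in y's domain.
x can be at most 6 (one less than y's maximum).
Valid x values from domain: 6 out of 30.
Pruned = 30 - 6 = 24.

24


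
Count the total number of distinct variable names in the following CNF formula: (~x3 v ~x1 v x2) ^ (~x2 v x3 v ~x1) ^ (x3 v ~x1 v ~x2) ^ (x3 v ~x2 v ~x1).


Identify each distinct variable in the formula.
Variables found: x1, x2, x3.
Total distinct variables = 3.

3


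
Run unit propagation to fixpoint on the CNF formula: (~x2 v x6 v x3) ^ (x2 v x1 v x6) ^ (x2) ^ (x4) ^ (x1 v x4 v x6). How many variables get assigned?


Unit propagation repeatedly assigns the literal in any unit clause, then simplifies.
Assignments in order: x2 = T, x4 = T.
No further unit clauses remain.
Total variables assigned = 2.

2


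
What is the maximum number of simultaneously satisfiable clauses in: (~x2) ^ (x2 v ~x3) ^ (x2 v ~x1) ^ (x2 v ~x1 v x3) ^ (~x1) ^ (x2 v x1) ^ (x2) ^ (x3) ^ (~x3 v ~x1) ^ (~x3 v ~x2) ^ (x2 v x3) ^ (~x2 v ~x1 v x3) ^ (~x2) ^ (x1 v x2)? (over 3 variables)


Enumerate all 8 truth assignments.
For each, count how many of the 14 clauses are satisfied.
The formula is not fully satisfiable, so the maximum is below 14.
Maximum simultaneously satisfiable clauses = 11.

11


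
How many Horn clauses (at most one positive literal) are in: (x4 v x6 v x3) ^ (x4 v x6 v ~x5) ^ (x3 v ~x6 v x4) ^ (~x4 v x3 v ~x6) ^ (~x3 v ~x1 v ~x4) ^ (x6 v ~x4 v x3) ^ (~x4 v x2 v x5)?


A Horn clause has at most one positive literal.
Clause 1: 3 positive lit(s) -> not Horn
Clause 2: 2 positive lit(s) -> not Horn
Clause 3: 2 positive lit(s) -> not Horn
Clause 4: 1 positive lit(s) -> Horn
Clause 5: 0 positive lit(s) -> Horn
Clause 6: 2 positive lit(s) -> not Horn
Clause 7: 2 positive lit(s) -> not Horn
Total Horn clauses = 2.

2


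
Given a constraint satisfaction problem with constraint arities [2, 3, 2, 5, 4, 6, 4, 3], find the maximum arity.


The arities are: 2, 3, 2, 5, 4, 6, 4, 3.
Scan for the maximum value.
Maximum arity = 6.

6


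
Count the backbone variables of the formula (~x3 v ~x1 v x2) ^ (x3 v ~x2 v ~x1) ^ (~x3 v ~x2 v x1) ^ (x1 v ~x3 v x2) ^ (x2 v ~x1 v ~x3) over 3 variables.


Find all satisfying assignments: 4 model(s).
Check which variables have the same value in every model.
No variable is fixed across all models.
Backbone size = 0.

0


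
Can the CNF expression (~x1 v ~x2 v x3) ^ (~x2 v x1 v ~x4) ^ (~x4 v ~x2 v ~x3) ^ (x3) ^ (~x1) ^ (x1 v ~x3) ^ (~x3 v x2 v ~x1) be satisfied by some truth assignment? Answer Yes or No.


Check all 16 possible truth assignments.
Number of satisfying assignments found: 0.
The formula is unsatisfiable.

No


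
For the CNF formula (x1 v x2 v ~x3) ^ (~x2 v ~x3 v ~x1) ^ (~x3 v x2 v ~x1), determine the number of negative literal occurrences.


Scan each clause for negated literals.
Clause 1: 1 negative; Clause 2: 3 negative; Clause 3: 2 negative.
Total negative literal occurrences = 6.

6


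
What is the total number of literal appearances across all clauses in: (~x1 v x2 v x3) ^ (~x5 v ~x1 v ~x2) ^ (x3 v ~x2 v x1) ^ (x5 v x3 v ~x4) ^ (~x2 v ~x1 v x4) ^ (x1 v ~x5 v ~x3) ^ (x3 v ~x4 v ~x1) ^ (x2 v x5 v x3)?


Clause lengths: 3, 3, 3, 3, 3, 3, 3, 3.
Sum = 3 + 3 + 3 + 3 + 3 + 3 + 3 + 3 = 24.

24


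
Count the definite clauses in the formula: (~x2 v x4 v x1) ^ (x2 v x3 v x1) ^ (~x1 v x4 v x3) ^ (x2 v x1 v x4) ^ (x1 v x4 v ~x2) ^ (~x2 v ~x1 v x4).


A definite clause has exactly one positive literal.
Clause 1: 2 positive -> not definite
Clause 2: 3 positive -> not definite
Clause 3: 2 positive -> not definite
Clause 4: 3 positive -> not definite
Clause 5: 2 positive -> not definite
Clause 6: 1 positive -> definite
Definite clause count = 1.

1


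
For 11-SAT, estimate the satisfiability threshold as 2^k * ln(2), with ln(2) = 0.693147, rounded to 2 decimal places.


Using the asymptotic formula: threshold ~ 2^k * ln(2).
2^11 = 2048.
2048 * 0.693147 = 1419.57.

1419.57


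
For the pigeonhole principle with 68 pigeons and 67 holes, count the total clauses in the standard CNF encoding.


The PHP encoding has two parts:
1) At-least-one-hole clauses: 68 (one per pigeon, each with 67 literals).
2) At-most-one-pigeon-per-hole clauses: 67 holes * C(68,2) = 67 * 2278 = 152626.
Total clauses = 68 + 152626 = 152694.

152694


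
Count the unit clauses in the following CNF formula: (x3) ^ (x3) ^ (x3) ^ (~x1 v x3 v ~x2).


A unit clause contains exactly one literal.
Unit clauses found: (x3), (x3), (x3).
Count = 3.

3


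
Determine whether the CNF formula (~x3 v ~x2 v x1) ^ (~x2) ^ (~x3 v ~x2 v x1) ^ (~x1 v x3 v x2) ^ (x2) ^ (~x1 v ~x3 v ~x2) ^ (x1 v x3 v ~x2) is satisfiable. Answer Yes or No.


Check all 8 possible truth assignments.
Number of satisfying assignments found: 0.
The formula is unsatisfiable.

No


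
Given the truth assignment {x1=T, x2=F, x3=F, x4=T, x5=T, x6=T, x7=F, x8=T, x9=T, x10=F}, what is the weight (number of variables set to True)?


The weight is the number of variables assigned True.
True variables: x1, x4, x5, x6, x8, x9.
Weight = 6.

6


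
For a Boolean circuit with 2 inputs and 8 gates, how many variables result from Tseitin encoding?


The Tseitin transformation introduces one auxiliary variable per gate.
Total variables = inputs + gates = 2 + 8 = 10.

10


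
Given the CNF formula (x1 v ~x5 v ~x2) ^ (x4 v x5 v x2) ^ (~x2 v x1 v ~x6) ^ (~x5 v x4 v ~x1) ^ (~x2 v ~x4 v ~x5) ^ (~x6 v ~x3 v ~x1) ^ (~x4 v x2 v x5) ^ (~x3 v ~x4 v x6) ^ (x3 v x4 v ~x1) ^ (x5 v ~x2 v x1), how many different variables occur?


Identify each distinct variable in the formula.
Variables found: x1, x2, x3, x4, x5, x6.
Total distinct variables = 6.

6


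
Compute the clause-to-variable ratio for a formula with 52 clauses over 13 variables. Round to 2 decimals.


Clause-to-variable ratio = clauses / variables.
52 / 13 = 4.0.

4.0


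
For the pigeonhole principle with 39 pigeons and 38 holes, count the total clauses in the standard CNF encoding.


The PHP encoding has two parts:
1) At-least-one-hole clauses: 39 (one per pigeon, each with 38 literals).
2) At-most-one-pigeon-per-hole clauses: 38 holes * C(39,2) = 38 * 741 = 28158.
Total clauses = 39 + 28158 = 28197.

28197


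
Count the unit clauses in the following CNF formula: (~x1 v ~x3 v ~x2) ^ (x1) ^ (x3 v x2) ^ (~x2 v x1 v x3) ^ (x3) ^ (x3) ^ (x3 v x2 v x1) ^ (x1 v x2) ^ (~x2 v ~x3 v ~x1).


A unit clause contains exactly one literal.
Unit clauses found: (x1), (x3), (x3).
Count = 3.

3


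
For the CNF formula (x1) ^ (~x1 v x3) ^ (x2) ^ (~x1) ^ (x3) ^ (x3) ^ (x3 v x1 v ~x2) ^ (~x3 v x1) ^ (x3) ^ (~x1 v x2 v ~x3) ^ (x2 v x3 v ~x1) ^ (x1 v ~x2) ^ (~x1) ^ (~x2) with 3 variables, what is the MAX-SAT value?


Enumerate all 8 truth assignments.
For each, count how many of the 14 clauses are satisfied.
The formula is not fully satisfiable, so the maximum is below 14.
Maximum simultaneously satisfiable clauses = 11.

11


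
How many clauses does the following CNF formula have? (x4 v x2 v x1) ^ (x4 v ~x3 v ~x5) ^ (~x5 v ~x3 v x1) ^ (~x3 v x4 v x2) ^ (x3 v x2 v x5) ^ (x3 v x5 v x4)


Each group enclosed in parentheses joined by ^ is one clause.
Counting the conjuncts: 6 clauses.

6


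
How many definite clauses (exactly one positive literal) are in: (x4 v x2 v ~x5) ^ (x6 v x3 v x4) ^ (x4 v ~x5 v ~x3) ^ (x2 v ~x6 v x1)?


A definite clause has exactly one positive literal.
Clause 1: 2 positive -> not definite
Clause 2: 3 positive -> not definite
Clause 3: 1 positive -> definite
Clause 4: 2 positive -> not definite
Definite clause count = 1.

1


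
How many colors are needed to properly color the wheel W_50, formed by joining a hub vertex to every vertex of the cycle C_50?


W_50 consists of the cycle C_50 together with a hub vertex adjacent to every cycle vertex.
The cycle C_50 needs 2 colors (even cycle -> 2).
The hub is adjacent to every cycle vertex, so it must receive a new color distinct from all of them.
Chromatic number = 2 + 1 = 3.

3


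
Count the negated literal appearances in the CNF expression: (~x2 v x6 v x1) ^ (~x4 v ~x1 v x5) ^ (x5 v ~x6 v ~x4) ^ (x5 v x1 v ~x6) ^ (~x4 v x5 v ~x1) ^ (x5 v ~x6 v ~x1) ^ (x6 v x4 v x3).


Scan each clause for negated literals.
Clause 1: 1 negative; Clause 2: 2 negative; Clause 3: 2 negative; Clause 4: 1 negative; Clause 5: 2 negative; Clause 6: 2 negative; Clause 7: 0 negative.
Total negative literal occurrences = 10.

10


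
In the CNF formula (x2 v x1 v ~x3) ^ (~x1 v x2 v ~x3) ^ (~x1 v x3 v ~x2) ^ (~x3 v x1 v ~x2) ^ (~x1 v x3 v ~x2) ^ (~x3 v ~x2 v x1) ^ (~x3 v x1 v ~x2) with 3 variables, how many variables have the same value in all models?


Find all satisfying assignments: 4 model(s).
Check which variables have the same value in every model.
No variable is fixed across all models.
Backbone size = 0.

0


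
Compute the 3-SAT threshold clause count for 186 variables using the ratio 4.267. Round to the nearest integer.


The 3-SAT phase transition occurs at approximately 4.267 clauses per variable.
m = 4.267 * 186 = 793.662.
Rounded to nearest integer: 794.

794


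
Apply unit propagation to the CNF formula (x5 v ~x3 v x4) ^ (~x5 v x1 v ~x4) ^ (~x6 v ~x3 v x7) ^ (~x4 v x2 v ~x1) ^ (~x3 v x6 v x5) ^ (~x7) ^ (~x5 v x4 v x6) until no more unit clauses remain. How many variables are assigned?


Unit propagation repeatedly assigns the literal in any unit clause, then simplifies.
Assignments in order: x7 = F.
No further unit clauses remain.
Total variables assigned = 1.

1


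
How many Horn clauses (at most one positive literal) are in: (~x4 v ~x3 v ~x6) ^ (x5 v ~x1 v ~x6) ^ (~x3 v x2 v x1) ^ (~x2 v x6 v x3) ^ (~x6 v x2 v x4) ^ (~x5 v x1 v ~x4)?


A Horn clause has at most one positive literal.
Clause 1: 0 positive lit(s) -> Horn
Clause 2: 1 positive lit(s) -> Horn
Clause 3: 2 positive lit(s) -> not Horn
Clause 4: 2 positive lit(s) -> not Horn
Clause 5: 2 positive lit(s) -> not Horn
Clause 6: 1 positive lit(s) -> Horn
Total Horn clauses = 3.

3


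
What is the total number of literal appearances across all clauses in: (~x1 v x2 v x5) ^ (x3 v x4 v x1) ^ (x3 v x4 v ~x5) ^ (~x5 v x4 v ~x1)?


Clause lengths: 3, 3, 3, 3.
Sum = 3 + 3 + 3 + 3 = 12.

12


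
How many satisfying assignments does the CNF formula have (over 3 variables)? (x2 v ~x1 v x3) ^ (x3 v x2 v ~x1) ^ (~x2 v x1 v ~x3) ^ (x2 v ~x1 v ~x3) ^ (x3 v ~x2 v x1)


Enumerate all 8 truth assignments over 3 variables.
Test each against every clause.
Satisfying assignments found: 4.

4


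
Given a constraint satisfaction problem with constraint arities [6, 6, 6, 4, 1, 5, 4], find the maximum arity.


The arities are: 6, 6, 6, 4, 1, 5, 4.
Scan for the maximum value.
Maximum arity = 6.

6


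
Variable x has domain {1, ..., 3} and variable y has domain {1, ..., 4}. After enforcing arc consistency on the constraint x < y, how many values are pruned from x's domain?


For the constraint x < y, x needs a supporting value in y's domain.
x can be at most 3 (one less than y's maximum).
Valid x values from domain: 3 out of 3.
Pruned = 3 - 3 = 0.

0
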